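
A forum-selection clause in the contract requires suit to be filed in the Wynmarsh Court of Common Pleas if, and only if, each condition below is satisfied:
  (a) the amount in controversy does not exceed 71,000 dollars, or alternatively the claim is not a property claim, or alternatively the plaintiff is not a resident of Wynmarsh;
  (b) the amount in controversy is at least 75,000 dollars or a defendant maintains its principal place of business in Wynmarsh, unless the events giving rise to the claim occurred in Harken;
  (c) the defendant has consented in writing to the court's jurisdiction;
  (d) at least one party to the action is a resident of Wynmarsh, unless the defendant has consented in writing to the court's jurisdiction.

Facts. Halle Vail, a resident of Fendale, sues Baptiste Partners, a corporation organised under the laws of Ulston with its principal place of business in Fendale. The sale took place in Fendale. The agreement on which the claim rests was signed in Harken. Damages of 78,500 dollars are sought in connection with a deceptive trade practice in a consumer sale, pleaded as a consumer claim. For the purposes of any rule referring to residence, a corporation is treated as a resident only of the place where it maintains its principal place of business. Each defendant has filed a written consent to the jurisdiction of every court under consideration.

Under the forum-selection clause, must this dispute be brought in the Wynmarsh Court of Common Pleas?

The Wynmarsh Court of Common Pleas:
  (a) The claim is a consumer claim, not a property claim, so one alternative holds. Met.
  (b) The amount in controversy is USD 78,500, which meets the 75,000 dollars floor — that alternative is enough. Satisfied.
  (c) Every defendant has filed written consent. Met.
  (d) No party resides in Wynmarsh. But every defendant has filed written consent, and the 'unless' clause therefore excuses the requirement. Condition met.
  → Forum clause is triggered.

Yes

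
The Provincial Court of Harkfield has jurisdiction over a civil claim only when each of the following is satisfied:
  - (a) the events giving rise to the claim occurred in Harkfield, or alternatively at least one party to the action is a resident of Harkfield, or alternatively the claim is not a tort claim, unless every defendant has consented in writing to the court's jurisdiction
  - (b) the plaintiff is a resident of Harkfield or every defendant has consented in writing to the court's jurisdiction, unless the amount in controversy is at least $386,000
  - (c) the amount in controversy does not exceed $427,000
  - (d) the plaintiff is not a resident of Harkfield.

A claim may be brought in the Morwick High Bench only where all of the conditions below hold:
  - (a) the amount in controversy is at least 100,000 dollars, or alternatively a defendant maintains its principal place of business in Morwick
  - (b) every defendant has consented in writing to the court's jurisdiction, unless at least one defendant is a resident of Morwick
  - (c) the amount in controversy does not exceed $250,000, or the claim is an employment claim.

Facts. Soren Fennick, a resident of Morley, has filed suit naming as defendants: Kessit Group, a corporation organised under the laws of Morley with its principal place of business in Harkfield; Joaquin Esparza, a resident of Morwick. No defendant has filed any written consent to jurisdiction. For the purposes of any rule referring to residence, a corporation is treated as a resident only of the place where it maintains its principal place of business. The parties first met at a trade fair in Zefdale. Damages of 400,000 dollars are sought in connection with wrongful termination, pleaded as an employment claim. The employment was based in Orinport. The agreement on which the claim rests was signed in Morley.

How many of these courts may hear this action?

The Provincial Court of Harkfield:
  (a) Kessit Group resides in Harkfield, so this disjunct is met. Condition met.
  (b) The plaintiff resides in Morley, not Harkfield; no such written consent has been filed — no alternative holds. However, the amount in controversy is 400,000 dollars, which meets the $386,000 floor, so the 'unless' proviso supplies this condition. Satisfied.
  (c) The amount in controversy is USD 400,000, within the USD 427,000 ceiling. Satisfied.
  (d) The plaintiff resides in Morley, which is not Harkfield. Satisfied.
  → All conditions met; jurisdiction exists.
The Morwick High Bench:
  (a) The amount in controversy is $400,000, which meets the 100,000 dollars floor, so one alternative holds. Condition met.
  (b) No such written consent has been filed. However, Joaquin Esparza resides in Morwick, so the 'unless' proviso supplies this condition. Satisfied.
  (c) The claim is an employment claim, so this disjunct is met. Satisfied.
  → The court has jurisdiction.
Courts with jurisdiction: the Provincial Court of Harkfield, the Morwick High Bench — 2 in total.

2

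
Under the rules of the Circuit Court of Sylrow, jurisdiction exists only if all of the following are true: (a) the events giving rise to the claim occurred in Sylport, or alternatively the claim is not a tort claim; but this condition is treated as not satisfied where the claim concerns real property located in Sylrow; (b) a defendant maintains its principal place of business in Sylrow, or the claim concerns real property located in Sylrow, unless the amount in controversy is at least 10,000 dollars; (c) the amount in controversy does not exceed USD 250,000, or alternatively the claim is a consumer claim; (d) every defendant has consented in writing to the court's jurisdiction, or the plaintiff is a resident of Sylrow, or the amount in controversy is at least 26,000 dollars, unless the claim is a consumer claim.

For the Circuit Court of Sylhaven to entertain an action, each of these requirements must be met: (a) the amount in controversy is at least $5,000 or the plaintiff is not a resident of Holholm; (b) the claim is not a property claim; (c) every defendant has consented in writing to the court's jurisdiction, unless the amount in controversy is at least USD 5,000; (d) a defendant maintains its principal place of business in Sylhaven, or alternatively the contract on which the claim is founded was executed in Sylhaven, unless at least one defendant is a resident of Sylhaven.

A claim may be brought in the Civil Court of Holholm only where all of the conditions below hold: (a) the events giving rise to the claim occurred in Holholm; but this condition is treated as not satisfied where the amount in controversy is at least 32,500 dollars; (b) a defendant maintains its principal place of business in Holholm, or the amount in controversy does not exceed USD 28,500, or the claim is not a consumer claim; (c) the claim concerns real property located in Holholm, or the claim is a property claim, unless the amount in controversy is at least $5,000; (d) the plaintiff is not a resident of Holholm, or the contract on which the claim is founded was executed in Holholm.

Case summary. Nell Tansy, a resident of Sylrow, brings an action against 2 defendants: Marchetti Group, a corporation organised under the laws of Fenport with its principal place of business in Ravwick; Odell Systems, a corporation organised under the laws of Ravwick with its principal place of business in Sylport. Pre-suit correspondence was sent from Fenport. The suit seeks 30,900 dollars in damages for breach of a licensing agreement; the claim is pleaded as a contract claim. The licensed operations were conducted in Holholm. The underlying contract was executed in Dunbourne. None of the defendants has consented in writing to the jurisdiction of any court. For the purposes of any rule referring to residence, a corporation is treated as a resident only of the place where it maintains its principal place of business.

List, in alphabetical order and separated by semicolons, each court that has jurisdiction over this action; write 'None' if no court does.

The Circuit Court of Sylrow:
  (a) The claim is a contract claim, not a tort claim — that alternative is enough. And the carve-out is inapplicable — the claim does not concern real property. Met.
  (b) The corporate defendant(s) have their principal place of business in Ravwick, Sylport, not Sylrow; the claim does not concern real property — every alternative fails. However, the amount in controversy is $30,900, which meets the $10,000 floor, so the 'unless' proviso supplies this condition. Satisfied.
  (c) The amount in controversy is 30,900 dollars, within the $250,000 ceiling — that alternative is enough. Met.
  (d) The plaintiff resides in Sylrow, which satisfies one of the alternatives. Condition met.
  → Jurisdiction lies.
The Circuit Court of Sylhaven:
  (a) The amount in controversy is 30,900 dollars, which meets the 5,000 dollars floor — that alternative is enough. Satisfied.
  (b) The claim is a contract claim, not a property claim. Satisfied.
  (c) No such written consent has been filed. The proviso rescues it, though: the amount in controversy is $30,900, which meets the 5,000 dollars floor. Condition met.
  (d) The corporate defendant(s) have their principal place of business in Ravwick, Sylport, not Sylhaven; the contract was executed in Dunbourne, not Sylhaven — none of the alternatives is met. The proviso offers no rescue either, since no defendant resides in Sylhaven (they reside in Ravwick, Sylport). Condition not met.
  → Not every requirement is met — no jurisdiction.
The Civil Court of Holholm:
  (a) The operative events occurred in Holholm. The carve-out does not apply: the amount in controversy is $30,900, below the USD 32,500 floor. Condition met.
  (b) The claim is a contract claim, not a consumer claim — that alternative is enough. Condition met.
  (c) The claim does not concern real property; the claim is a contract claim, not a property claim — none of the alternatives is met. But the amount in controversy is $30,900, which meets the $5,000 floor, and the 'unless' clause therefore excuses the requirement. Met.
  (d) The plaintiff resides in Sylrow, which is not Holholm, which satisfies one of the alternatives. Satisfied.
  → Every requirement is satisfied — jurisdiction.

the Circuit Court of Sylrow; the Civil Court of Holholm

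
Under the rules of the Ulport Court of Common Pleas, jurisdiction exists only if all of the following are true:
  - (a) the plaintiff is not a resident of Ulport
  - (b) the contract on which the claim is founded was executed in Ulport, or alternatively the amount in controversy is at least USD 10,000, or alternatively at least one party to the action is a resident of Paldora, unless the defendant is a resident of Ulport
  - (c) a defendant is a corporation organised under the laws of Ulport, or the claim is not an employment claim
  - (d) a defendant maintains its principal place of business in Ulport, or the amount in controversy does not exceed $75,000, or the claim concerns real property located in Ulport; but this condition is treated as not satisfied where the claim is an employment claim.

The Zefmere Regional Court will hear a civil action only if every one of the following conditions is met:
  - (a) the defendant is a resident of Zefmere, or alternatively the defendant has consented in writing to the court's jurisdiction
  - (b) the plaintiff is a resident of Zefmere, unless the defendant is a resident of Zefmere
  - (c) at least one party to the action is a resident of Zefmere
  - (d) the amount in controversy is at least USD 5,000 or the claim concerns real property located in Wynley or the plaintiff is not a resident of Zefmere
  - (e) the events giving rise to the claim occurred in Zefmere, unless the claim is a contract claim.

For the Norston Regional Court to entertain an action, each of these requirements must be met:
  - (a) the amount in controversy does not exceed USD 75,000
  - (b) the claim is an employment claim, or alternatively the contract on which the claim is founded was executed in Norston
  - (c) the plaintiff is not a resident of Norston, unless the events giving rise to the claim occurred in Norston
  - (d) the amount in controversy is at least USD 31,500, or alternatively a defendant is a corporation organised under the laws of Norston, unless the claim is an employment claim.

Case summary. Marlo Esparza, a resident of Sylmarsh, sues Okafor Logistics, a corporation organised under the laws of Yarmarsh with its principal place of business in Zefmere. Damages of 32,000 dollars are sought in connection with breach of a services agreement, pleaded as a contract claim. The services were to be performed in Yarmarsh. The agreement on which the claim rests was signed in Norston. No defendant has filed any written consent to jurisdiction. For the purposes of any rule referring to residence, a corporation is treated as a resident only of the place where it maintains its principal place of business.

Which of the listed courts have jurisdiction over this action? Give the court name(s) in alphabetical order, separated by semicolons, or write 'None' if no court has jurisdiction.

the Norston Regional Court; the Ulport Court of Common Pleas; the Zefmere Regional Court

The Ulport Court of Common Pleas:
  (a) The plaintiff resides in Sylmarsh, which is not Ulport. Satisfied.
  (b) The amount in controversy is 32,000 dollars, which meets the 10,000 dollars floor, which satisfies one of the alternatives. Met.
  (c) The claim is a contract claim, not an employment claim, so this disjunct is met. Met.
  (d) The amount in controversy is 32,000 dollars, within the USD 75,000 ceiling — that alternative is enough. The exception is not triggered, since the claim is a contract claim, not an employment claim. Condition met.
  → Every requirement is satisfied — jurisdiction.
The Zefmere Regional Court:
  (a) The defendant resides in Zefmere — that alternative is enough. Condition met.
  (b) The plaintiff resides in Sylmarsh, not Zefmere. But the defendant resides in Zefmere, and the 'unless' clause therefore excuses the requirement. Condition met.
  (c) Okafor Logistics resides in Zefmere. Met.
  (d) The amount in controversy is 32,000 dollars, which meets the $5,000 floor, so this disjunct is met. Condition met.
  (e) The operative events occurred in Yarmarsh, not Zefmere. But the claim is a contract claim, and the 'unless' clause therefore excuses the requirement. Condition met.
  → Jurisdiction lies.
The Norston Regional Court:
  (a) The amount in controversy is 32,000 dollars, within the 75,000 dollars ceiling. Satisfied.
  (b) The contract was executed in Norston — that alternative is enough. Condition met.
  (c) The plaintiff resides in Sylmarsh, which is not Norston. Met.
  (d) The amount in controversy is USD 32,000, which meets the $31,500 floor, so this disjunct is met. Condition met.
  → Jurisdiction lies.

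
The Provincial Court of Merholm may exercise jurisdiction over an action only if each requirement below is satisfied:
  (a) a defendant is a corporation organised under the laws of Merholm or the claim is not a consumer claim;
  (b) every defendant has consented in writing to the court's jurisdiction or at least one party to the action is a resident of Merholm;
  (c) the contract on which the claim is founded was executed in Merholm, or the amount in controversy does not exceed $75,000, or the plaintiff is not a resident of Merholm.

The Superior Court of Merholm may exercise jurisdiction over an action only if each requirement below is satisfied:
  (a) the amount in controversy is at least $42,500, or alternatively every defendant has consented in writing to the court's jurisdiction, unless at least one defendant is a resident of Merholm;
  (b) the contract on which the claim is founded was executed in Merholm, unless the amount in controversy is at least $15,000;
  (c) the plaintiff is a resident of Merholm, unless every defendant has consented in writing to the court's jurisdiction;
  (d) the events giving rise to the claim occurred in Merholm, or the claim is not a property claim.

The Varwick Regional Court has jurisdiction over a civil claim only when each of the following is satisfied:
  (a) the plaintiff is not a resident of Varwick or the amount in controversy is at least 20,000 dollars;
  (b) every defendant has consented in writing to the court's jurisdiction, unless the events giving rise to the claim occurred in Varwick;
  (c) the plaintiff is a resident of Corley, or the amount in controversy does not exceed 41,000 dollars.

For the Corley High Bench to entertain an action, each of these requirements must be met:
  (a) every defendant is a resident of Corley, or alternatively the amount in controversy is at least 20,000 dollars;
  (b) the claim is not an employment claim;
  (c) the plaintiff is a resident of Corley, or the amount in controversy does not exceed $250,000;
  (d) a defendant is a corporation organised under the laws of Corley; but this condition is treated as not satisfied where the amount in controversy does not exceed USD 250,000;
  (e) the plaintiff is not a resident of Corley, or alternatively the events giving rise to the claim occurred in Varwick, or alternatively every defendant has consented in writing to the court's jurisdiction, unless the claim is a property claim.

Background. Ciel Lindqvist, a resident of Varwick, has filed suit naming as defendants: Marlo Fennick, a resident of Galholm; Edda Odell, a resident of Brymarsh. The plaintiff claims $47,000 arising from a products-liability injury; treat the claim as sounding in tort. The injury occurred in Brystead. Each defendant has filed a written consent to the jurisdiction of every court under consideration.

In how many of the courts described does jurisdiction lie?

2

The Provincial Court of Merholm:
  (a) The claim is a tort claim, not a consumer claim, so one alternative holds. Met.
  (b) Every defendant has filed written consent, so one alternative holds. Met.
  (c) The amount in controversy is USD 47,000, within the $75,000 ceiling, so one alternative holds. Satisfied.
  → The court has jurisdiction.
The Superior Court of Merholm:
  (a) The amount in controversy is $47,000, which meets the 42,500 dollars floor, so this disjunct is met. Condition met.
  (b) No contract (and hence no place of execution) is alleged. But the amount in controversy is USD 47,000, which meets the $15,000 floor, and the 'unless' clause therefore excuses the requirement. Satisfied.
  (c) The plaintiff resides in Varwick, not Merholm. However, every defendant has filed written consent, so the 'unless' proviso supplies this condition. Condition met.
  (d) The claim is a tort claim, not a property claim, so one alternative holds. Met.
  → The court has jurisdiction.
The Varwick Regional Court:
  (a) The amount in controversy is $47,000, which meets the USD 20,000 floor — that alternative is enough. Condition met.
  (b) Every defendant has filed written consent. Met.
  (c) The plaintiff resides in Varwick, not Corley; the amount in controversy is 47,000 dollars, above the USD 41,000 ceiling — no alternative holds. Condition not met.
  → At least one condition fails; no jurisdiction.
The Corley High Bench:
  (a) The amount in controversy is $47,000, which meets the $20,000 floor, so this disjunct is met. Met.
  (b) The claim is a tort claim, not an employment claim. Met.
  (c) The amount in controversy is $47,000, within the 250,000 dollars ceiling, so this disjunct is met. Satisfied.
  (d) No defendant is a corporation. Not satisfied.
  (e) The plaintiff resides in Varwick, which is not Corley, so this disjunct is met. Condition met.
  → No jurisdiction.
Courts with jurisdiction: the Provincial Court of Merholm, the Superior Court of Merholm — 2 in total.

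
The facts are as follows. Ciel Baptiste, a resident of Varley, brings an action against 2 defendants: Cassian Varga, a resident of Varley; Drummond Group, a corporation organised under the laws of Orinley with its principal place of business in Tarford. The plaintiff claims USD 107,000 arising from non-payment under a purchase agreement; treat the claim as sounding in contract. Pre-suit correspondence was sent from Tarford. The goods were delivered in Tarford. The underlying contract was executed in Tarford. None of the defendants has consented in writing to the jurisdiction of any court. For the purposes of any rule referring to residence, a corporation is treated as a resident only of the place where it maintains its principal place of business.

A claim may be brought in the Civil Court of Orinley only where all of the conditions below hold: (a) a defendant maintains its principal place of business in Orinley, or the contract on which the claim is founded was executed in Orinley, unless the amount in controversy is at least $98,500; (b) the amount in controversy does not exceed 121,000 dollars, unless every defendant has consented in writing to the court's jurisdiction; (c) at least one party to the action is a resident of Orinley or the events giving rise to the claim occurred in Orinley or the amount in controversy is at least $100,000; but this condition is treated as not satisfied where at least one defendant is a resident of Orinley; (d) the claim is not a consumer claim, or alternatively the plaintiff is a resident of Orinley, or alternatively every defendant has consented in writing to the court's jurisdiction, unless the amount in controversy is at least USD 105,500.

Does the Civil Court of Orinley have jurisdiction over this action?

Yes

The Civil Court of Orinley:
  (a) The corporate defendant(s) have their principal place of business in Tarford, not Orinley; the contract was executed in Tarford, not Orinley — none of the alternatives is met. The proviso rescues it, though: the amount in controversy is USD 107,000, which meets the 98,500 dollars floor. Satisfied.
  (b) The amount in controversy is $107,000, within the USD 121,000 ceiling. Condition met.
  (c) The amount in controversy is $107,000, which meets the 100,000 dollars floor, so this disjunct is met. And the carve-out is inapplicable — no defendant resides in Orinley (they reside in Varley, Tarford). Condition met.
  (d) The claim is a contract claim, not a consumer claim, so this disjunct is met. Condition met.
  → Jurisdiction lies.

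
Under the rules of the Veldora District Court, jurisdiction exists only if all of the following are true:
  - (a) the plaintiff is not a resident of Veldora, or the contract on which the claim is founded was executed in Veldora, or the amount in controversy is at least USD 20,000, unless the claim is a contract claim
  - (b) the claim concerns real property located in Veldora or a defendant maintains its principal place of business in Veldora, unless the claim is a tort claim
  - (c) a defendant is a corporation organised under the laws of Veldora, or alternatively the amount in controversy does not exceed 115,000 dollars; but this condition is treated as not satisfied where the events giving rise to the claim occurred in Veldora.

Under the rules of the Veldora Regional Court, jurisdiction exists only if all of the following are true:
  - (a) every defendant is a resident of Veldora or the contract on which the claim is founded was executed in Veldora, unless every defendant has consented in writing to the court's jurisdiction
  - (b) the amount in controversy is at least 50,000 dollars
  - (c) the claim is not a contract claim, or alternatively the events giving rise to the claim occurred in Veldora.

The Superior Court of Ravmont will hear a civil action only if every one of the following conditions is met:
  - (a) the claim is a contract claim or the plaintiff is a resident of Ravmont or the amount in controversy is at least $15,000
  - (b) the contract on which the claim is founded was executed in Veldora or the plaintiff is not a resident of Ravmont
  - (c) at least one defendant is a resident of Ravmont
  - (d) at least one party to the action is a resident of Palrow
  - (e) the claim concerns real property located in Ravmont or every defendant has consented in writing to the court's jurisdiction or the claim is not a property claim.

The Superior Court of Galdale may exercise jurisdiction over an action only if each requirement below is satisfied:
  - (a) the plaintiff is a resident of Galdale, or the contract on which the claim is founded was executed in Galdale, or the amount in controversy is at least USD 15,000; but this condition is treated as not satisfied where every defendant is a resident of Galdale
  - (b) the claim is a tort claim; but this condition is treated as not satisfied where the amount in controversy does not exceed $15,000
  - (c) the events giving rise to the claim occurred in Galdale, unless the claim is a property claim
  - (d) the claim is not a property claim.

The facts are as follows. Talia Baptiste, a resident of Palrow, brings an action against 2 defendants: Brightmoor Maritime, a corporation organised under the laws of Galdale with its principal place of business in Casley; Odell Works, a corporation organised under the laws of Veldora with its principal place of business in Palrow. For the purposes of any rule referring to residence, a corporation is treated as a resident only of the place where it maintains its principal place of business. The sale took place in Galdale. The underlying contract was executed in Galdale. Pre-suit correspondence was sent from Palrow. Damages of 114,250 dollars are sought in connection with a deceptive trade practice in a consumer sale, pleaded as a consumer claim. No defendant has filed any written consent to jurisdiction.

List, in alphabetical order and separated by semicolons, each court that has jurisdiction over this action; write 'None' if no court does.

None

The Veldora District Court:
  (a) The plaintiff resides in Palrow, which is not Veldora, so one alternative holds. Satisfied.
  (b) The claim does not concern real property; the corporate defendant(s) have their principal place of business in Casley, Palrow, not Veldora — every alternative fails. Nor does the 'unless' clause help: the claim is a consumer claim, not a tort claim. Not met.
  (c) Odell Works is organised under the laws of Veldora, so one alternative holds. The exception is not triggered, since the operative events occurred in Galdale, not Veldora. Met.
  → Not every requirement is met — no jurisdiction.
The Veldora Regional Court:
  (a) The defendants reside as follows — Brightmoor Maritime in Casley, Odell Works in Palrow — not all in Veldora; the contract was executed in Galdale, not Veldora — no alternative holds. Nor does the 'unless' clause help: no such written consent has been filed. Condition not met.
  (b) The amount in controversy is 114,250 dollars, which meets the USD 50,000 floor. Condition met.
  (c) The claim is a consumer claim, not a contract claim, so this disjunct is met. Met.
  → The court lacks jurisdiction.
The Superior Court of Ravmont:
  (a) The amount in controversy is 114,250 dollars, which meets the USD 15,000 floor, so this disjunct is met. Met.
  (b) The plaintiff resides in Palrow, which is not Ravmont, so one alternative holds. Condition met.
  (c) No defendant resides in Ravmont (they reside in Casley, Palrow). Fails.
  (d) Talia Baptiste resides in Palrow. Satisfied.
  (e) The claim is a consumer claim, not a property claim, so one alternative holds. Met.
  → No jurisdiction.
The Superior Court of Galdale:
  (a) The contract was executed in Galdale, so this disjunct is met. The exception is not triggered, since the defendants reside as follows — Brightmoor Maritime in Casley, Odell Works in Palrow — not all in Galdale. Met.
  (b) The claim is a consumer claim, not a tort claim. Not met.
  (c) The operative events occurred in Galdale. Condition met.
  (d) The claim is a consumer claim, not a property claim. Met.
  → No jurisdiction.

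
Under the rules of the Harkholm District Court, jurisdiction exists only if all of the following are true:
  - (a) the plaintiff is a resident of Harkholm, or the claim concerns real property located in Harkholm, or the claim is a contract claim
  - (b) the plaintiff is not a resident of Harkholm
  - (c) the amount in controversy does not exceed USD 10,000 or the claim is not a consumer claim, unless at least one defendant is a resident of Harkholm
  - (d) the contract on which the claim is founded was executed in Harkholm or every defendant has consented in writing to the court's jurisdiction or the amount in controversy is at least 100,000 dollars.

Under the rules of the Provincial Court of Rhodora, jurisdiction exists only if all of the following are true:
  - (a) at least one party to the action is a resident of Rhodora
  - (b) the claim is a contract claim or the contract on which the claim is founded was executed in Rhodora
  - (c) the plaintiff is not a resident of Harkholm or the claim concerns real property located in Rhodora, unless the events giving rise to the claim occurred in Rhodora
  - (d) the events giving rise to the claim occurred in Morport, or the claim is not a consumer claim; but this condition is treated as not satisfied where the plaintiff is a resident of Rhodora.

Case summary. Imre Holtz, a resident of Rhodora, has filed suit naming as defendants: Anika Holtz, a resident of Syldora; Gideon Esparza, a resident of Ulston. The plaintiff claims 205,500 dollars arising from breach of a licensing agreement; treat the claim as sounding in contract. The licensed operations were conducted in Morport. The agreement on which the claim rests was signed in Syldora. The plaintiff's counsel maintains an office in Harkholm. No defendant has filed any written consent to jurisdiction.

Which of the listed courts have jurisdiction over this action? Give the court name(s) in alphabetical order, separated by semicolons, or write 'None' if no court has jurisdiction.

The Harkholm District Court:
  (a) The claim is a contract claim, so this disjunct is met. Satisfied.
  (b) The plaintiff resides in Rhodora, which is not Harkholm. Met.
  (c) The claim is a contract claim, not a consumer claim, which satisfies one of the alternatives. Condition met.
  (d) The amount in controversy is USD 205,500, which meets the $100,000 floor, so one alternative holds. Satisfied.
  → Every requirement is satisfied — jurisdiction.
The Provincial Court of Rhodora:
  (a) Imre Holtz resides in Rhodora. Condition met.
  (b) The claim is a contract claim — that alternative is enough. Satisfied.
  (c) The plaintiff resides in Rhodora, which is not Harkholm — that alternative is enough. Met.
  (d) The operative events occurred in Morport, which satisfies one of the alternatives. But the plaintiff resides in Rhodora, triggering the carve-out and defeating this condition. Not satisfied.
  → No jurisdiction.

the Harkholm District Court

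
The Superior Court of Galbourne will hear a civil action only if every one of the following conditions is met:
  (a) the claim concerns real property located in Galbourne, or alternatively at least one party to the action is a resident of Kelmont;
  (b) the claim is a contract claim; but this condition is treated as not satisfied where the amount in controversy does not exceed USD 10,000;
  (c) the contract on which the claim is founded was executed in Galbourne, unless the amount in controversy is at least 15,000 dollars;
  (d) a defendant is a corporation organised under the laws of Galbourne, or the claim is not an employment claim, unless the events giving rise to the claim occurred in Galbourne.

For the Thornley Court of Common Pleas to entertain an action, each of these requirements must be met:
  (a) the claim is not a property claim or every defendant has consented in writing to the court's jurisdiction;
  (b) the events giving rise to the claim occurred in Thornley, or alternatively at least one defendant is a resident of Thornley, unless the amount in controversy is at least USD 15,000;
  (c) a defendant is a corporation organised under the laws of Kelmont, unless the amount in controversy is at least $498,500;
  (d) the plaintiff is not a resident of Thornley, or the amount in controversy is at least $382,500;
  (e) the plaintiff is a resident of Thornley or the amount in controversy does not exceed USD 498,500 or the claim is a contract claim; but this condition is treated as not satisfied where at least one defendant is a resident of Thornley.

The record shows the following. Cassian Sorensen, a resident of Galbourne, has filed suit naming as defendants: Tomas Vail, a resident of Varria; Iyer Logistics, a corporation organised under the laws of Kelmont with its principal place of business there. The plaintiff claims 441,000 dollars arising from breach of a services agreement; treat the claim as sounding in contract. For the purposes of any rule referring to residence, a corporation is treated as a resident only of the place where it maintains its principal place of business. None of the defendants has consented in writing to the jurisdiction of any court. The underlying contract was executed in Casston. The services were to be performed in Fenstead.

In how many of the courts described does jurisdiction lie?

The Superior Court of Galbourne:
  (a) Iyer Logistics resides in Kelmont, so this disjunct is met. Satisfied.
  (b) The claim is a contract claim. The carve-out does not apply: the amount in controversy is $441,000, above the $10,000 ceiling. Condition met.
  (c) The contract was executed in Casston, not Galbourne. The proviso rescues it, though: the amount in controversy is $441,000, which meets the $15,000 floor. Satisfied.
  (d) The claim is a contract claim, not an employment claim, so this disjunct is met. Condition met.
  → All conditions met; jurisdiction exists.
The Thornley Court of Common Pleas:
  (a) The claim is a contract claim, not a property claim — that alternative is enough. Condition met.
  (b) The operative events occurred in Fenstead, not Thornley; no defendant resides in Thornley (they reside in Varria, Kelmont) — no alternative holds. However, the amount in controversy is USD 441,000, which meets the $15,000 floor, so the 'unless' proviso supplies this condition. Satisfied.
  (c) Iyer Logistics is organised under the laws of Kelmont. Met.
  (d) The plaintiff resides in Galbourne, which is not Thornley, so one alternative holds. Satisfied.
  (e) The amount in controversy is USD 441,000, within the USD 498,500 ceiling, so this disjunct is met. And the carve-out is inapplicable — no defendant resides in Thornley (they reside in Varria, Kelmont). Condition met.
  → Every requirement is satisfied — jurisdiction.
Courts with jurisdiction: the Superior Court of Galbourne, the Thornley Court of Common Pleas — 2 in total.

2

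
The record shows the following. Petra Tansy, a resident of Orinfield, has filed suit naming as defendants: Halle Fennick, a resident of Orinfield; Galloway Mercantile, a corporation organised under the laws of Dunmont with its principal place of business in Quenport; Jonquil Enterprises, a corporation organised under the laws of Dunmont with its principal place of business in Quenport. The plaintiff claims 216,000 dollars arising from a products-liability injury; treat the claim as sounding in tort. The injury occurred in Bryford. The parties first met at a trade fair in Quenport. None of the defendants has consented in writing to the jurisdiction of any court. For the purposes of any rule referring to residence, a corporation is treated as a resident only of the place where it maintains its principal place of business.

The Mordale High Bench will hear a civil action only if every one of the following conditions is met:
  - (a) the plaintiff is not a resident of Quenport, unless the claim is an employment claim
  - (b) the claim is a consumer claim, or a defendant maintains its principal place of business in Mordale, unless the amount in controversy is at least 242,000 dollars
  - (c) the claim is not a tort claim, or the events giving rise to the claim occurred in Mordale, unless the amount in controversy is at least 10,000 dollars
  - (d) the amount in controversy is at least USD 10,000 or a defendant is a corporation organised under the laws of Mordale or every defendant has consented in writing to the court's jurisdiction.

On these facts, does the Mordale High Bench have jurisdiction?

No

The Mordale High Bench:
  (a) The plaintiff resides in Orinfield, which is not Quenport. Satisfied.
  (b) The claim is a tort claim, not a consumer claim; the corporate defendant(s) have their principal place of business in Quenport, not Mordale — none of the alternatives is met. And the amount in controversy is 216,000 dollars, below the USD 242,000 floor, so the proviso does not save it. Not met.
  (c) The claim is a tort claim; the operative events occurred in Bryford, not Mordale — no alternative holds. The proviso rescues it, though: the amount in controversy is $216,000, which meets the $10,000 floor. Condition met.
  (d) The amount in controversy is USD 216,000, which meets the $10,000 floor, so one alternative holds. Met.
  → No jurisdiction.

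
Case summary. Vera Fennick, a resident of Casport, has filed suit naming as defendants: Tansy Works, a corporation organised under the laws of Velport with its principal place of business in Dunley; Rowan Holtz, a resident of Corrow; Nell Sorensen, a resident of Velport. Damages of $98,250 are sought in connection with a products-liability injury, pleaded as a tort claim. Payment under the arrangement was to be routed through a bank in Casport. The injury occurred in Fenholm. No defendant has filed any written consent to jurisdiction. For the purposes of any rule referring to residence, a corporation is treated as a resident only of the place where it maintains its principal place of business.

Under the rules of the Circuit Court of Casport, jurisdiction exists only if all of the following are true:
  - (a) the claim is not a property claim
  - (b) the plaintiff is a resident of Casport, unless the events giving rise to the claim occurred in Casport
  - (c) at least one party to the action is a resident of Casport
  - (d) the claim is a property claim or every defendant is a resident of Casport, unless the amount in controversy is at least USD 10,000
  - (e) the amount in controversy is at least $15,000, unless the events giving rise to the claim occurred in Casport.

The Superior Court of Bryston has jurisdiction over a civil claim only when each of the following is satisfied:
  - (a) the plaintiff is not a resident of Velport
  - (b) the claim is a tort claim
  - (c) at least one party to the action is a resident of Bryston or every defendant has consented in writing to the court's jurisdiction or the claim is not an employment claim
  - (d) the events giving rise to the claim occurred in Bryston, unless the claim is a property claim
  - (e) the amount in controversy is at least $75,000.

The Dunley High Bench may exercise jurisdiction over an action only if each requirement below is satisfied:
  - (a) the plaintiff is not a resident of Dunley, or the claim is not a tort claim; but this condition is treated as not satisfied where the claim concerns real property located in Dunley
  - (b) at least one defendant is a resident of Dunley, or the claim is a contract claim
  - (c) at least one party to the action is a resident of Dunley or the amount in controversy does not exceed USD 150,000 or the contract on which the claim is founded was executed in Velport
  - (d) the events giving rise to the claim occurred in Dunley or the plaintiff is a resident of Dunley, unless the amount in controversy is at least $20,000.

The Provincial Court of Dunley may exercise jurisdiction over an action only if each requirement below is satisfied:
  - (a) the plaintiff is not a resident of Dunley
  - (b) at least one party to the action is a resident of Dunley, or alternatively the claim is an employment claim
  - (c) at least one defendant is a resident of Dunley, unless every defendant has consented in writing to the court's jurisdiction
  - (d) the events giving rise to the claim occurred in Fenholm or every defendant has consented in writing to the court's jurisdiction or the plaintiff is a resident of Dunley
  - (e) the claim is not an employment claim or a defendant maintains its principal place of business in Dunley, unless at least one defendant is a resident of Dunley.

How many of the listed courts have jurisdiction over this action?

The Circuit Court of Casport:
  (a) The claim is a tort claim, not a property claim. Met.
  (b) The plaintiff resides in Casport. Condition met.
  (c) Vera Fennick resides in Casport. Condition met.
  (d) The claim is a tort claim, not a property claim; the defendants reside as follows — Tansy Works in Dunley, Rowan Holtz in Corrow, Nell Sorensen in Velport — not all in Casport — no alternative holds. The proviso rescues it, though: the amount in controversy is 98,250 dollars, which meets the 10,000 dollars floor. Satisfied.
  (e) The amount in controversy is $98,250, which meets the 15,000 dollars floor. Met.
  → Every requirement is satisfied — jurisdiction.
The Superior Court of Bryston:
  (a) The plaintiff resides in Casport, which is not Velport. Satisfied.
  (b) The claim is a tort claim. Condition met.
  (c) The claim is a tort claim, not an employment claim, so one alternative holds. Condition met.
  (d) The operative events occurred in Fenholm, not Bryston. And the claim is a tort claim, not a property claim, so the proviso does not save it. Fails.
  (e) The amount in controversy is $98,250, which meets the 75,000 dollars floor. Condition met.
  → Not every requirement is met — no jurisdiction.
The Dunley High Bench:
  (a) The plaintiff resides in Casport, which is not Dunley, so this disjunct is met. And the carve-out is inapplicable — the claim does not concern real property. Met.
  (b) Tansy Works resides in Dunley, so one alternative holds. Satisfied.
  (c) Tansy Works resides in Dunley, so this disjunct is met. Met.
  (d) The operative events occurred in Fenholm, not Dunley; the plaintiff resides in Casport, not Dunley — no alternative holds. However, the amount in controversy is 98,250 dollars, which meets the USD 20,000 floor, so the 'unless' proviso supplies this condition. Met.
  → The court has jurisdiction.
The Provincial Court of Dunley:
  (a) The plaintiff resides in Casport, which is not Dunley. Condition met.
  (b) Tansy Works resides in Dunley, which satisfies one of the alternatives. Met.
  (c) Tansy Works resides in Dunley. Satisfied.
  (d) The operative events occurred in Fenholm — that alternative is enough. Condition met.
  (e) The claim is a tort claim, not an employment claim — that alternative is enough. Satisfied.
  → All conditions met; jurisdiction exists.
Courts with jurisdiction: the Circuit Court of Casport, the Dunley High Bench, the Provincial Court of Dunley — 3 in total.

3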